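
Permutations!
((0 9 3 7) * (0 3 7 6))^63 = (0 3 9 6 7)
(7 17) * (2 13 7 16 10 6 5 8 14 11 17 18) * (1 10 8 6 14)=(1 10 14 11 17 16 8)(2 13 7 18)(5 6)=[0, 10, 13, 3, 4, 6, 5, 18, 1, 9, 14, 17, 12, 7, 11, 15, 8, 16, 2]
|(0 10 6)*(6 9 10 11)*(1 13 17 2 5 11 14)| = 18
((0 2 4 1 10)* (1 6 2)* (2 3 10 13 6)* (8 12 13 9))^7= (0 3 13 8 1 10 6 12 9)(2 4)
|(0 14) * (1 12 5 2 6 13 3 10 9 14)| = |(0 1 12 5 2 6 13 3 10 9 14)| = 11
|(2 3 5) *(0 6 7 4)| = |(0 6 7 4)(2 3 5)| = 12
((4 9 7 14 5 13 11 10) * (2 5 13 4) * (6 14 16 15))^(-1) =((2 5 4 9 7 16 15 6 14 13 11 10))^(-1) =(2 10 11 13 14 6 15 16 7 9 4 5)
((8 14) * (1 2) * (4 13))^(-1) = ((1 2)(4 13)(8 14))^(-1) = (1 2)(4 13)(8 14)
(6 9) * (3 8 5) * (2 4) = [0, 1, 4, 8, 2, 3, 9, 7, 5, 6] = (2 4)(3 8 5)(6 9)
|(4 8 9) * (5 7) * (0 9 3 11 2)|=14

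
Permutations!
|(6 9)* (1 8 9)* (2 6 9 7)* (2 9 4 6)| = |(1 8 7 9 4 6)| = 6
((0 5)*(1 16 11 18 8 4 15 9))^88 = ((0 5)(1 16 11 18 8 4 15 9))^88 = (18)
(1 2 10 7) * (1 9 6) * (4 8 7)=(1 2 10 4 8 7 9 6)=[0, 2, 10, 3, 8, 5, 1, 9, 7, 6, 4]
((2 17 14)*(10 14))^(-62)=((2 17 10 14))^(-62)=(2 10)(14 17)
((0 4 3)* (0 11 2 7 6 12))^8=((0 4 3 11 2 7 6 12))^8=(12)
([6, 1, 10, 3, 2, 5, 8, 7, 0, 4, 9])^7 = [6, 1, 4, 3, 9, 5, 8, 7, 0, 10, 2]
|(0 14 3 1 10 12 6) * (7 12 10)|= 7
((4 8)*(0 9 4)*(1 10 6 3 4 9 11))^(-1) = (0 8 4 3 6 10 1 11)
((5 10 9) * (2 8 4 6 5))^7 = ((2 8 4 6 5 10 9))^7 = (10)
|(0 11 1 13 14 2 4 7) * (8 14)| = |(0 11 1 13 8 14 2 4 7)| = 9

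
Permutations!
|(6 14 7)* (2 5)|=|(2 5)(6 14 7)|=6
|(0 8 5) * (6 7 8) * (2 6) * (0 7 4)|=12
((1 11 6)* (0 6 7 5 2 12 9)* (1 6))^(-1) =((0 1 11 7 5 2 12 9))^(-1) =(0 9 12 2 5 7 11 1)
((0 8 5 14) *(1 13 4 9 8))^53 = ((0 1 13 4 9 8 5 14))^53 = (0 8 13 14 9 1 5 4)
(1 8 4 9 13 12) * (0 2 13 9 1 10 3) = (0 2 13 12 10 3)(1 8 4) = [2, 8, 13, 0, 1, 5, 6, 7, 4, 9, 3, 11, 10, 12]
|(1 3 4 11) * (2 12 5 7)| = 4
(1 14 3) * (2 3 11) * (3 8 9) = (1 14 11 2 8 9 3) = [0, 14, 8, 1, 4, 5, 6, 7, 9, 3, 10, 2, 12, 13, 11]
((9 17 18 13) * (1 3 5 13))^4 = (1 9 3 17 5 18 13)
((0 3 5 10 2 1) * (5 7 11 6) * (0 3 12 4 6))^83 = ((0 12 4 6 5 10 2 1 3 7 11))^83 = (0 2 12 1 4 3 6 7 5 11 10)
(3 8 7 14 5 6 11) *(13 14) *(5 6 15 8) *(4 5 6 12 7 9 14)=(3 6 11)(4 5 15 8 9 14 12 7 13)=[0, 1, 2, 6, 5, 15, 11, 13, 9, 14, 10, 3, 7, 4, 12, 8]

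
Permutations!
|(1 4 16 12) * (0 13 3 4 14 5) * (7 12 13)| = 12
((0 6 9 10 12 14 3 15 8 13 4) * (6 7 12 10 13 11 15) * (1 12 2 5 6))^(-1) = (0 4 13 9 6 5 2 7)(1 3 14 12)(8 15 11)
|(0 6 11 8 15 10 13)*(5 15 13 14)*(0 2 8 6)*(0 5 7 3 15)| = |(0 5)(2 8 13)(3 15 10 14 7)(6 11)| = 30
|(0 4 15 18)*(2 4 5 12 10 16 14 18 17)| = |(0 5 12 10 16 14 18)(2 4 15 17)| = 28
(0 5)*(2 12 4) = (0 5)(2 12 4) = [5, 1, 12, 3, 2, 0, 6, 7, 8, 9, 10, 11, 4]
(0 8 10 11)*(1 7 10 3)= (0 8 3 1 7 10 11)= [8, 7, 2, 1, 4, 5, 6, 10, 3, 9, 11, 0]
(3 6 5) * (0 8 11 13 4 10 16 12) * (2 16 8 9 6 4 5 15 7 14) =(0 9 6 15 7 14 2 16 12)(3 4 10 8 11 13 5) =[9, 1, 16, 4, 10, 3, 15, 14, 11, 6, 8, 13, 0, 5, 2, 7, 12]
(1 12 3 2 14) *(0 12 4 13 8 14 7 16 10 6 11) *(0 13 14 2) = [12, 4, 7, 0, 14, 5, 11, 16, 2, 9, 6, 13, 3, 8, 1, 15, 10] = (0 12 3)(1 4 14)(2 7 16 10 6 11 13 8)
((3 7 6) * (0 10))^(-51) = ((0 10)(3 7 6))^(-51) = (0 10)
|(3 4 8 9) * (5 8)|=5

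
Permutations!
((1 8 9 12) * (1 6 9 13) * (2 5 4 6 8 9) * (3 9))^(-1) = ((1 3 9 12 8 13)(2 5 4 6))^(-1) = (1 13 8 12 9 3)(2 6 4 5)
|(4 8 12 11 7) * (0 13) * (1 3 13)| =20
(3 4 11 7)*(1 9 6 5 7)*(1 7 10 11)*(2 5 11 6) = (1 9 2 5 10 6 11 7 3 4) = [0, 9, 5, 4, 1, 10, 11, 3, 8, 2, 6, 7]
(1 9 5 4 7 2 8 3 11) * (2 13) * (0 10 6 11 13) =(0 10 6 11 1 9 5 4 7)(2 8 3 13) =[10, 9, 8, 13, 7, 4, 11, 0, 3, 5, 6, 1, 12, 2]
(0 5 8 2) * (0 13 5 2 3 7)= (0 2 13 5 8 3 7)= [2, 1, 13, 7, 4, 8, 6, 0, 3, 9, 10, 11, 12, 5]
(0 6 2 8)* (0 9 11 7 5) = (0 6 2 8 9 11 7 5) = [6, 1, 8, 3, 4, 0, 2, 5, 9, 11, 10, 7]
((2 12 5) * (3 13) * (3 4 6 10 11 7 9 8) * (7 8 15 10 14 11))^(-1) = ((2 12 5)(3 13 4 6 14 11 8)(7 9 15 10))^(-1) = (2 5 12)(3 8 11 14 6 4 13)(7 10 15 9)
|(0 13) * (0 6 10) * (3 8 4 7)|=|(0 13 6 10)(3 8 4 7)|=4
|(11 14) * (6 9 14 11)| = 3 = |(6 9 14)|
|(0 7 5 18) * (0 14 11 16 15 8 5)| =|(0 7)(5 18 14 11 16 15 8)| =14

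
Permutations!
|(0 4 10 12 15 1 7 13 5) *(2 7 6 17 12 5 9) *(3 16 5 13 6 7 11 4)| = |(0 3 16 5)(1 7 6 17 12 15)(2 11 4 10 13 9)| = 12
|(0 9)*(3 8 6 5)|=4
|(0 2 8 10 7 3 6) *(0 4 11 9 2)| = 9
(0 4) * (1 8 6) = (0 4)(1 8 6) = [4, 8, 2, 3, 0, 5, 1, 7, 6]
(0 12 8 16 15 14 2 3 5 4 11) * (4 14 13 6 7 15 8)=(0 12 4 11)(2 3 5 14)(6 7 15 13)(8 16)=[12, 1, 3, 5, 11, 14, 7, 15, 16, 9, 10, 0, 4, 6, 2, 13, 8]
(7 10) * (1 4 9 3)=(1 4 9 3)(7 10)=[0, 4, 2, 1, 9, 5, 6, 10, 8, 3, 7]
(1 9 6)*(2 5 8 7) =(1 9 6)(2 5 8 7) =[0, 9, 5, 3, 4, 8, 1, 2, 7, 6]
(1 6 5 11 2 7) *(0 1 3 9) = (0 1 6 5 11 2 7 3 9) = [1, 6, 7, 9, 4, 11, 5, 3, 8, 0, 10, 2]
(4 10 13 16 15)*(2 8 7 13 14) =(2 8 7 13 16 15 4 10 14) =[0, 1, 8, 3, 10, 5, 6, 13, 7, 9, 14, 11, 12, 16, 2, 4, 15]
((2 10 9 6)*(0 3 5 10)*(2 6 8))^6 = (0 2 8 9 10 5 3)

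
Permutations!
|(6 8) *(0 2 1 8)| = 5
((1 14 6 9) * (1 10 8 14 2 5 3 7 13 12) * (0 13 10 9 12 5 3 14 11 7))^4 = ((0 13 5 14 6 12 1 2 3)(7 10 8 11))^4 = (0 6 3 14 2 5 1 13 12)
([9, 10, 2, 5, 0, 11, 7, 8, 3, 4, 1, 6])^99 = (1 10)(3 6)(5 7)(8 11)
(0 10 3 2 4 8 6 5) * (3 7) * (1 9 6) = (0 10 7 3 2 4 8 1 9 6 5) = [10, 9, 4, 2, 8, 0, 5, 3, 1, 6, 7]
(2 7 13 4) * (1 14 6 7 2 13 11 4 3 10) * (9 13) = [0, 14, 2, 10, 9, 5, 7, 11, 8, 13, 1, 4, 12, 3, 6] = (1 14 6 7 11 4 9 13 3 10)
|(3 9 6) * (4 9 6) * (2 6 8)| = |(2 6 3 8)(4 9)| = 4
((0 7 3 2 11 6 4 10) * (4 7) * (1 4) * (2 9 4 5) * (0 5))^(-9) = (11)(0 1)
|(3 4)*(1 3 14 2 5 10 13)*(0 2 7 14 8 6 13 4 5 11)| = 24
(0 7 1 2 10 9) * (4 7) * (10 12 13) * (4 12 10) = (0 12 13 4 7 1 2 10 9) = [12, 2, 10, 3, 7, 5, 6, 1, 8, 0, 9, 11, 13, 4]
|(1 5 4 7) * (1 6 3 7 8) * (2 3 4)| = 8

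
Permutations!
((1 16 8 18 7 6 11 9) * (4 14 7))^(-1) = (1 9 11 6 7 14 4 18 8 16)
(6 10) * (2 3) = (2 3)(6 10) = [0, 1, 3, 2, 4, 5, 10, 7, 8, 9, 6]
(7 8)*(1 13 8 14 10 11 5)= (1 13 8 7 14 10 11 5)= [0, 13, 2, 3, 4, 1, 6, 14, 7, 9, 11, 5, 12, 8, 10]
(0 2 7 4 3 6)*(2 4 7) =(7)(0 4 3 6) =[4, 1, 2, 6, 3, 5, 0, 7]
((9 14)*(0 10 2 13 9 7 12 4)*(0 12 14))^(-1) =(0 9 13 2 10)(4 12)(7 14)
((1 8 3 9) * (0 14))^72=(14)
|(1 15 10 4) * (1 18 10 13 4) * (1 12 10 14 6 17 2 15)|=8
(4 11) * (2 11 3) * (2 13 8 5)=(2 11 4 3 13 8 5)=[0, 1, 11, 13, 3, 2, 6, 7, 5, 9, 10, 4, 12, 8]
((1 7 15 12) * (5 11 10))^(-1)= (1 12 15 7)(5 10 11)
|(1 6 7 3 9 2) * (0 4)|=6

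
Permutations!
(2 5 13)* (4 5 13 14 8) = [0, 1, 13, 3, 5, 14, 6, 7, 4, 9, 10, 11, 12, 2, 8] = (2 13)(4 5 14 8)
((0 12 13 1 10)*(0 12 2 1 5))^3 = (0 10 5 1 13 2 12)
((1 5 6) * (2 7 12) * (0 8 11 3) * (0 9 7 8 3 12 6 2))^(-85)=((0 3 9 7 6 1 5 2 8 11 12))^(-85)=(0 7 5 11 3 6 2 12 9 1 8)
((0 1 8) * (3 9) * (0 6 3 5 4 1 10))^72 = (10)(1 6 9 4 8 3 5)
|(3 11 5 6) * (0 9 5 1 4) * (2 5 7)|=10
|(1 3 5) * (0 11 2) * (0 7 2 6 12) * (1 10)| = 4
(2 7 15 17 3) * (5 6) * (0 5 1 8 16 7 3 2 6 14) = [5, 8, 3, 6, 4, 14, 1, 15, 16, 9, 10, 11, 12, 13, 0, 17, 7, 2] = (0 5 14)(1 8 16 7 15 17 2 3 6)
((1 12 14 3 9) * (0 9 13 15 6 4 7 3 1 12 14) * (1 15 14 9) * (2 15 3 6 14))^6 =(0 9)(1 12)(2 15 14 3 13)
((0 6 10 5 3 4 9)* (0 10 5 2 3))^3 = (2 9 3 10 4)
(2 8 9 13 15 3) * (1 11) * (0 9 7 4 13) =[9, 11, 8, 2, 13, 5, 6, 4, 7, 0, 10, 1, 12, 15, 14, 3] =(0 9)(1 11)(2 8 7 4 13 15 3)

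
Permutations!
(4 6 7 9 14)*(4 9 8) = [0, 1, 2, 3, 6, 5, 7, 8, 4, 14, 10, 11, 12, 13, 9] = (4 6 7 8)(9 14)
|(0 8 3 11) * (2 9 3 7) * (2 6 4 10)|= 10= |(0 8 7 6 4 10 2 9 3 11)|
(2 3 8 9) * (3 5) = [0, 1, 5, 8, 4, 3, 6, 7, 9, 2] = (2 5 3 8 9)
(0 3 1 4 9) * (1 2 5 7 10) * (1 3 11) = (0 11 1 4 9)(2 5 7 10 3) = [11, 4, 5, 2, 9, 7, 6, 10, 8, 0, 3, 1]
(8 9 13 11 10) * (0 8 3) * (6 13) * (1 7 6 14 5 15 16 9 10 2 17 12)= (0 8 10 3)(1 7 6 13 11 2 17 12)(5 15 16 9 14)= [8, 7, 17, 0, 4, 15, 13, 6, 10, 14, 3, 2, 1, 11, 5, 16, 9, 12]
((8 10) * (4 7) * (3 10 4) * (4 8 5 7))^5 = (3 10 5 7)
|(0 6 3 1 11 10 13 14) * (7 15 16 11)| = |(0 6 3 1 7 15 16 11 10 13 14)| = 11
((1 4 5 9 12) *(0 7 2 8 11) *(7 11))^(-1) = ((0 11)(1 4 5 9 12)(2 8 7))^(-1) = (0 11)(1 12 9 5 4)(2 7 8)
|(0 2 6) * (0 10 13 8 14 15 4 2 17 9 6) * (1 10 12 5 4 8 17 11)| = 12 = |(0 11 1 10 13 17 9 6 12 5 4 2)(8 14 15)|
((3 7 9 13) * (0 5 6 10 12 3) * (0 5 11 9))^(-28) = ((0 11 9 13 5 6 10 12 3 7))^(-28) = (0 9 5 10 3)(6 12 7 11 13)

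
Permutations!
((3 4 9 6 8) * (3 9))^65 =(3 4)(6 9 8)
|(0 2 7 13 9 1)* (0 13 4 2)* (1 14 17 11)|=|(1 13 9 14 17 11)(2 7 4)|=6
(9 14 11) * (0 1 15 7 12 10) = (0 1 15 7 12 10)(9 14 11) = [1, 15, 2, 3, 4, 5, 6, 12, 8, 14, 0, 9, 10, 13, 11, 7]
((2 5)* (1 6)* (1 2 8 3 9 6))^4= (2 9 8)(3 5 6)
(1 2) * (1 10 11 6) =(1 2 10 11 6) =[0, 2, 10, 3, 4, 5, 1, 7, 8, 9, 11, 6]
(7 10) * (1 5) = (1 5)(7 10) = [0, 5, 2, 3, 4, 1, 6, 10, 8, 9, 7]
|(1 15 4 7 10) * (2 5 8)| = |(1 15 4 7 10)(2 5 8)| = 15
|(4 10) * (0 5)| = |(0 5)(4 10)| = 2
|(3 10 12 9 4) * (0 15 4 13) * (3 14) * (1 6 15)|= |(0 1 6 15 4 14 3 10 12 9 13)|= 11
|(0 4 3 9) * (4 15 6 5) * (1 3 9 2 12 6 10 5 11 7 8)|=|(0 15 10 5 4 9)(1 3 2 12 6 11 7 8)|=24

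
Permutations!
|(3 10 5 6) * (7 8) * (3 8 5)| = 4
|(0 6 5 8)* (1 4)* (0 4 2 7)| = |(0 6 5 8 4 1 2 7)| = 8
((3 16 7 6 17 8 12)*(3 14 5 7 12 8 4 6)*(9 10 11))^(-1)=((3 16 12 14 5 7)(4 6 17)(9 10 11))^(-1)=(3 7 5 14 12 16)(4 17 6)(9 11 10)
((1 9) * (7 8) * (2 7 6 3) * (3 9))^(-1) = (1 9 6 8 7 2 3)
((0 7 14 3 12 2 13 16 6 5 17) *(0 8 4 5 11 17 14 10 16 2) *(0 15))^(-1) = (0 15 12 3 14 5 4 8 17 11 6 16 10 7)(2 13)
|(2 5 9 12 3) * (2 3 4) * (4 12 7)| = |(12)(2 5 9 7 4)| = 5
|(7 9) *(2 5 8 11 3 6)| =|(2 5 8 11 3 6)(7 9)| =6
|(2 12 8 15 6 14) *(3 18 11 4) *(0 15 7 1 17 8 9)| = 28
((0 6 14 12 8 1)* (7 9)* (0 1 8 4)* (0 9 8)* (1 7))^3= (0 12 1)(4 7 6)(8 14 9)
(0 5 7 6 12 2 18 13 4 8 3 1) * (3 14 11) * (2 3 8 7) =[5, 0, 18, 1, 7, 2, 12, 6, 14, 9, 10, 8, 3, 4, 11, 15, 16, 17, 13] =(0 5 2 18 13 4 7 6 12 3 1)(8 14 11)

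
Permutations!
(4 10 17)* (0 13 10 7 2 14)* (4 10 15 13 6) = (0 6 4 7 2 14)(10 17)(13 15) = [6, 1, 14, 3, 7, 5, 4, 2, 8, 9, 17, 11, 12, 15, 0, 13, 16, 10]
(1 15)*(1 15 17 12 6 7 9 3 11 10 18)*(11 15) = (1 17 12 6 7 9 3 15 11 10 18) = [0, 17, 2, 15, 4, 5, 7, 9, 8, 3, 18, 10, 6, 13, 14, 11, 16, 12, 1]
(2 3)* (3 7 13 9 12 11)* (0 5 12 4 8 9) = [5, 1, 7, 2, 8, 12, 6, 13, 9, 4, 10, 3, 11, 0] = (0 5 12 11 3 2 7 13)(4 8 9)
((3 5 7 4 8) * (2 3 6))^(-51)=((2 3 5 7 4 8 6))^(-51)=(2 8 7 3 6 4 5)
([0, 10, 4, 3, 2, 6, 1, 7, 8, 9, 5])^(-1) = (1 6 5 10)(2 4)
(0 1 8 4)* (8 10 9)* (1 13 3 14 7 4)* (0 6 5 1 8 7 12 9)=[13, 10, 2, 14, 6, 1, 5, 4, 8, 7, 0, 11, 9, 3, 12]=(0 13 3 14 12 9 7 4 6 5 1 10)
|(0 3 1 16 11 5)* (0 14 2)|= 8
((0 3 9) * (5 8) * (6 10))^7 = (0 3 9)(5 8)(6 10)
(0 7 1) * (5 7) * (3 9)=(0 5 7 1)(3 9)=[5, 0, 2, 9, 4, 7, 6, 1, 8, 3]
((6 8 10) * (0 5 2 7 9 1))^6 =(10) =((0 5 2 7 9 1)(6 8 10))^6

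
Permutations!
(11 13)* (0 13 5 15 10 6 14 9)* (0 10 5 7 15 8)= (0 13 11 7 15 5 8)(6 14 9 10)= [13, 1, 2, 3, 4, 8, 14, 15, 0, 10, 6, 7, 12, 11, 9, 5]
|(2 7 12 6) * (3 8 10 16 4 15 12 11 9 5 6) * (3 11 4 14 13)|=|(2 7 4 15 12 11 9 5 6)(3 8 10 16 14 13)|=18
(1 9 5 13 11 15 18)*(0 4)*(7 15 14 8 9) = [4, 7, 2, 3, 0, 13, 6, 15, 9, 5, 10, 14, 12, 11, 8, 18, 16, 17, 1] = (0 4)(1 7 15 18)(5 13 11 14 8 9)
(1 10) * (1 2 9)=[0, 10, 9, 3, 4, 5, 6, 7, 8, 1, 2]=(1 10 2 9)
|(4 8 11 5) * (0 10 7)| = 12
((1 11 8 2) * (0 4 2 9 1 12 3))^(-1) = ((0 4 2 12 3)(1 11 8 9))^(-1) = (0 3 12 2 4)(1 9 8 11)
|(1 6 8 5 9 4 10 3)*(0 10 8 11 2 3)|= 20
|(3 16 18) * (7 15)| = 6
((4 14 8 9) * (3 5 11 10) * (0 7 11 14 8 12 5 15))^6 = (15)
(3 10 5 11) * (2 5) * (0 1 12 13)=[1, 12, 5, 10, 4, 11, 6, 7, 8, 9, 2, 3, 13, 0]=(0 1 12 13)(2 5 11 3 10)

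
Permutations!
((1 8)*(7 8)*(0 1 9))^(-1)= (0 9 8 7 1)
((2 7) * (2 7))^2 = (7) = ((7))^2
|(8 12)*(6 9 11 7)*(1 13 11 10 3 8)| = |(1 13 11 7 6 9 10 3 8 12)| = 10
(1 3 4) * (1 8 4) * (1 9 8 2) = (1 3 9 8 4 2) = [0, 3, 1, 9, 2, 5, 6, 7, 4, 8]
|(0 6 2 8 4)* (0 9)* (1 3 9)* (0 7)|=|(0 6 2 8 4 1 3 9 7)|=9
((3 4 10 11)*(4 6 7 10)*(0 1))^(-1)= (0 1)(3 11 10 7 6)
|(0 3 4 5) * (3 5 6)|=|(0 5)(3 4 6)|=6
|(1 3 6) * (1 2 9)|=|(1 3 6 2 9)|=5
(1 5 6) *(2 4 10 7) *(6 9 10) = (1 5 9 10 7 2 4 6) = [0, 5, 4, 3, 6, 9, 1, 2, 8, 10, 7]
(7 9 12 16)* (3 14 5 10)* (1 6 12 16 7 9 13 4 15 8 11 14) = [0, 6, 2, 1, 15, 10, 12, 13, 11, 16, 3, 14, 7, 4, 5, 8, 9] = (1 6 12 7 13 4 15 8 11 14 5 10 3)(9 16)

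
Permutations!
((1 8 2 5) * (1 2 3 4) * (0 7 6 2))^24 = (8)(0 5 2 6 7)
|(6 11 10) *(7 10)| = |(6 11 7 10)| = 4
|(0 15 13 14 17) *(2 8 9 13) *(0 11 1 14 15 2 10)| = |(0 2 8 9 13 15 10)(1 14 17 11)| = 28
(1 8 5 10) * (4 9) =(1 8 5 10)(4 9) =[0, 8, 2, 3, 9, 10, 6, 7, 5, 4, 1]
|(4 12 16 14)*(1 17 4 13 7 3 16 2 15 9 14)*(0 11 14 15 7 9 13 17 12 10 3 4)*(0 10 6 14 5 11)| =66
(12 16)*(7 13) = [0, 1, 2, 3, 4, 5, 6, 13, 8, 9, 10, 11, 16, 7, 14, 15, 12] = (7 13)(12 16)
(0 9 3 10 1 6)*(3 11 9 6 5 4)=(0 6)(1 5 4 3 10)(9 11)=[6, 5, 2, 10, 3, 4, 0, 7, 8, 11, 1, 9]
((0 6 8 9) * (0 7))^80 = ((0 6 8 9 7))^80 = (9)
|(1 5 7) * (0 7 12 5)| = |(0 7 1)(5 12)| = 6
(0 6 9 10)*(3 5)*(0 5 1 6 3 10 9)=(0 3 1 6)(5 10)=[3, 6, 2, 1, 4, 10, 0, 7, 8, 9, 5]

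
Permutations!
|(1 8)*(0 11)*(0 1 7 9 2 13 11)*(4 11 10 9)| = 20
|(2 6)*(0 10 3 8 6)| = 6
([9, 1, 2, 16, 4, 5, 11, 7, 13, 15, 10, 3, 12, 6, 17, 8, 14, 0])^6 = [11, 1, 2, 15, 4, 5, 0, 7, 14, 3, 10, 9, 12, 17, 13, 16, 8, 6]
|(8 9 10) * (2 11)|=6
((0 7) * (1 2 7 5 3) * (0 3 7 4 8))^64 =(8)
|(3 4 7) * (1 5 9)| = 3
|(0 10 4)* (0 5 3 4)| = |(0 10)(3 4 5)| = 6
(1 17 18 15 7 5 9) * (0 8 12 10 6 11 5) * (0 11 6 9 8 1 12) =(0 1 17 18 15 7 11 5 8)(9 12 10) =[1, 17, 2, 3, 4, 8, 6, 11, 0, 12, 9, 5, 10, 13, 14, 7, 16, 18, 15]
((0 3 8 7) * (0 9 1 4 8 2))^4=(0 3 2)(1 9 7 8 4)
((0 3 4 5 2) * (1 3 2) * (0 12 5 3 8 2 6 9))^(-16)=(0 9 6)(1 5 12 2 8)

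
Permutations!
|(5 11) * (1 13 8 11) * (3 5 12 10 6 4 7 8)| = 28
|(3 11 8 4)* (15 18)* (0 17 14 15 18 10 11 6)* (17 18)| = 11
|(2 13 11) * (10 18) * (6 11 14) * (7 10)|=|(2 13 14 6 11)(7 10 18)|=15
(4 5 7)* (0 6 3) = (0 6 3)(4 5 7) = [6, 1, 2, 0, 5, 7, 3, 4]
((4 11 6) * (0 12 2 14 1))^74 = ((0 12 2 14 1)(4 11 6))^74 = (0 1 14 2 12)(4 6 11)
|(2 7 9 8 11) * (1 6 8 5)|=8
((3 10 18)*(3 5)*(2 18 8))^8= ((2 18 5 3 10 8))^8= (2 5 10)(3 8 18)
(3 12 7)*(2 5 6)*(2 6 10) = (2 5 10)(3 12 7) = [0, 1, 5, 12, 4, 10, 6, 3, 8, 9, 2, 11, 7]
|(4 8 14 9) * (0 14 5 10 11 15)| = 9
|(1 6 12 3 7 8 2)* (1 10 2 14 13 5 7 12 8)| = 14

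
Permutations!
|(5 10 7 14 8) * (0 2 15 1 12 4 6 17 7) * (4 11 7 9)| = 44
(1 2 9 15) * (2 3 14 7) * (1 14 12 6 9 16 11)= (1 3 12 6 9 15 14 7 2 16 11)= [0, 3, 16, 12, 4, 5, 9, 2, 8, 15, 10, 1, 6, 13, 7, 14, 11]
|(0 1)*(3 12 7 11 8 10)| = 6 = |(0 1)(3 12 7 11 8 10)|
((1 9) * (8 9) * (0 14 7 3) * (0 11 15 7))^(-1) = (0 14)(1 9 8)(3 7 15 11)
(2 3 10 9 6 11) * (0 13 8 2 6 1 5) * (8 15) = (0 13 15 8 2 3 10 9 1 5)(6 11) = [13, 5, 3, 10, 4, 0, 11, 7, 2, 1, 9, 6, 12, 15, 14, 8]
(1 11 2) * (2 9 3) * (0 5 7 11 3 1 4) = (0 5 7 11 9 1 3 2 4) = [5, 3, 4, 2, 0, 7, 6, 11, 8, 1, 10, 9]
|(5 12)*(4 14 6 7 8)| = 10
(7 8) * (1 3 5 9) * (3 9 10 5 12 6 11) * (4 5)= [0, 9, 2, 12, 5, 10, 11, 8, 7, 1, 4, 3, 6]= (1 9)(3 12 6 11)(4 5 10)(7 8)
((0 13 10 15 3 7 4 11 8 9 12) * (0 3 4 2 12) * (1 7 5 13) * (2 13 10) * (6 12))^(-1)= (0 9 8 11 4 15 10 5 3 12 6 2 13 7 1)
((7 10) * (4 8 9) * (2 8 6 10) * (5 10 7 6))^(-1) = ((2 8 9 4 5 10 6 7))^(-1) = (2 7 6 10 5 4 9 8)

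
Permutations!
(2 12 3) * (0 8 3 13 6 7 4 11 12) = (0 8 3 2)(4 11 12 13 6 7) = [8, 1, 0, 2, 11, 5, 7, 4, 3, 9, 10, 12, 13, 6]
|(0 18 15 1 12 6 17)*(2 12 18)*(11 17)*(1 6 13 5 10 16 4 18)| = 13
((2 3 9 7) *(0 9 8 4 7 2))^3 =(0 3 7 2 4 9 8)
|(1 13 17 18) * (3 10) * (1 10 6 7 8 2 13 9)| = 18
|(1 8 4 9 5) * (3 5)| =6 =|(1 8 4 9 3 5)|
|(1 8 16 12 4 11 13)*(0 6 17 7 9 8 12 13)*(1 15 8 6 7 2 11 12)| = |(0 7 9 6 17 2 11)(4 12)(8 16 13 15)| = 28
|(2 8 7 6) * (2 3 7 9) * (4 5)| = 6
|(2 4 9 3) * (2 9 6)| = |(2 4 6)(3 9)| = 6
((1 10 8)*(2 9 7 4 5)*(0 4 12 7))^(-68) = ((0 4 5 2 9)(1 10 8)(7 12))^(-68) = (12)(0 5 9 4 2)(1 10 8)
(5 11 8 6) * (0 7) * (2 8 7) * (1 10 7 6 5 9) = (0 2 8 5 11 6 9 1 10 7) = [2, 10, 8, 3, 4, 11, 9, 0, 5, 1, 7, 6]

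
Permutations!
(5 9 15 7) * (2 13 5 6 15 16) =(2 13 5 9 16)(6 15 7) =[0, 1, 13, 3, 4, 9, 15, 6, 8, 16, 10, 11, 12, 5, 14, 7, 2]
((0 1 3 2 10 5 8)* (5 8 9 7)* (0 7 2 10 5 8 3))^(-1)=(0 1)(2 9 5)(3 10)(7 8)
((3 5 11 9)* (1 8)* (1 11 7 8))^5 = (3 9 11 8 7 5)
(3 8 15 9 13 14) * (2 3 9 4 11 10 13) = (2 3 8 15 4 11 10 13 14 9) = [0, 1, 3, 8, 11, 5, 6, 7, 15, 2, 13, 10, 12, 14, 9, 4]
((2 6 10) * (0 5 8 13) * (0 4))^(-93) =((0 5 8 13 4)(2 6 10))^(-93) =(0 8 4 5 13)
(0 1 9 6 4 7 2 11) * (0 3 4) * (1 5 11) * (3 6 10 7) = (0 5 11 6)(1 9 10 7 2)(3 4) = [5, 9, 1, 4, 3, 11, 0, 2, 8, 10, 7, 6]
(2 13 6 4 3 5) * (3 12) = (2 13 6 4 12 3 5) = [0, 1, 13, 5, 12, 2, 4, 7, 8, 9, 10, 11, 3, 6]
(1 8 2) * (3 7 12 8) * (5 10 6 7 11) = (1 3 11 5 10 6 7 12 8 2) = [0, 3, 1, 11, 4, 10, 7, 12, 2, 9, 6, 5, 8]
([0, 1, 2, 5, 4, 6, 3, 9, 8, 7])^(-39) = [0, 1, 2, 3, 4, 5, 6, 9, 8, 7]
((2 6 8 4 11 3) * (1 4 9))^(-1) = (1 9 8 6 2 3 11 4)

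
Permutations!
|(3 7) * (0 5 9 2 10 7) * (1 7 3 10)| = 8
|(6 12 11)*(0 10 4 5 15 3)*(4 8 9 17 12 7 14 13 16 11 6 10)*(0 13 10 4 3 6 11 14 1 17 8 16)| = |(0 3 13)(1 17 12 11 4 5 15 6 7)(8 9)(10 16 14)| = 18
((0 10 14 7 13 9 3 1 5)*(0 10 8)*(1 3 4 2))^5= ((0 8)(1 5 10 14 7 13 9 4 2))^5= (0 8)(1 13 5 9 10 4 14 2 7)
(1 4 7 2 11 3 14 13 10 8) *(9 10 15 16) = (1 4 7 2 11 3 14 13 15 16 9 10 8) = [0, 4, 11, 14, 7, 5, 6, 2, 1, 10, 8, 3, 12, 15, 13, 16, 9]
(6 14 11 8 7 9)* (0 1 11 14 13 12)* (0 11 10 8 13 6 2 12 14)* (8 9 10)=(0 1 8 7 10 9 2 12 11 13 14)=[1, 8, 12, 3, 4, 5, 6, 10, 7, 2, 9, 13, 11, 14, 0]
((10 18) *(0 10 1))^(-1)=(0 1 18 10)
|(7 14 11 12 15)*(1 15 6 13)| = 8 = |(1 15 7 14 11 12 6 13)|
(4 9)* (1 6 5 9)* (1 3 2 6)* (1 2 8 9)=[0, 2, 6, 8, 3, 1, 5, 7, 9, 4]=(1 2 6 5)(3 8 9 4)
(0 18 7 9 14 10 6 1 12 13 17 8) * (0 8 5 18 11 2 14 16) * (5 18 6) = (0 11 2 14 10 5 6 1 12 13 17 18 7 9 16) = [11, 12, 14, 3, 4, 6, 1, 9, 8, 16, 5, 2, 13, 17, 10, 15, 0, 18, 7]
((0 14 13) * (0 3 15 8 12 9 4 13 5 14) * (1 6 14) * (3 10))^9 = (1 6 14 5)(3 15 8 12 9 4 13 10)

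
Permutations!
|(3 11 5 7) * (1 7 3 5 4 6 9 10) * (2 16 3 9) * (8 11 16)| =10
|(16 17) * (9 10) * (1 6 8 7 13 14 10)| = 8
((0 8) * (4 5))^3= (0 8)(4 5)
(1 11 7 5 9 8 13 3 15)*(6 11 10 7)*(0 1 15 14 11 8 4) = (15)(0 1 10 7 5 9 4)(3 14 11 6 8 13) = [1, 10, 2, 14, 0, 9, 8, 5, 13, 4, 7, 6, 12, 3, 11, 15]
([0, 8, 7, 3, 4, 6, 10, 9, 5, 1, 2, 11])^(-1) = [0, 9, 10, 3, 4, 8, 5, 2, 1, 7, 6, 11]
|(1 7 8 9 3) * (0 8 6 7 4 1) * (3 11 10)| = |(0 8 9 11 10 3)(1 4)(6 7)| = 6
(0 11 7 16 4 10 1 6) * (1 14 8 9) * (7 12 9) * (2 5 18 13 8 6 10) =(0 11 12 9 1 10 14 6)(2 5 18 13 8 7 16 4) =[11, 10, 5, 3, 2, 18, 0, 16, 7, 1, 14, 12, 9, 8, 6, 15, 4, 17, 13]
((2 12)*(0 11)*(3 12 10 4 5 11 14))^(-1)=((0 14 3 12 2 10 4 5 11))^(-1)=(0 11 5 4 10 2 12 3 14)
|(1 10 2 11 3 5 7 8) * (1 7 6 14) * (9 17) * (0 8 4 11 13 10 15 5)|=|(0 8 7 4 11 3)(1 15 5 6 14)(2 13 10)(9 17)|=30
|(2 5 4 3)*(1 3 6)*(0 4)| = 7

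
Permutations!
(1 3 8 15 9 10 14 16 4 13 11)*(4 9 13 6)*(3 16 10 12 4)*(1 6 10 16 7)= [0, 7, 2, 8, 10, 5, 3, 1, 15, 12, 14, 6, 4, 11, 16, 13, 9]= (1 7)(3 8 15 13 11 6)(4 10 14 16 9 12)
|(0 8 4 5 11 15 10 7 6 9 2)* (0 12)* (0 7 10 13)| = 35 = |(0 8 4 5 11 15 13)(2 12 7 6 9)|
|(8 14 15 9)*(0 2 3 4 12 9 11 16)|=11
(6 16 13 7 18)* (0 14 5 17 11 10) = [14, 1, 2, 3, 4, 17, 16, 18, 8, 9, 0, 10, 12, 7, 5, 15, 13, 11, 6] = (0 14 5 17 11 10)(6 16 13 7 18)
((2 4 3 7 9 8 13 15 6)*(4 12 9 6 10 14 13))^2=(2 9 4 7)(3 6 12 8)(10 13)(14 15)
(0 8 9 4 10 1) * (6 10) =(0 8 9 4 6 10 1) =[8, 0, 2, 3, 6, 5, 10, 7, 9, 4, 1]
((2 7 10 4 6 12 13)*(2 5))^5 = ((2 7 10 4 6 12 13 5))^5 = (2 12 10 5 6 7 13 4)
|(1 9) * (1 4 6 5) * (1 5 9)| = 3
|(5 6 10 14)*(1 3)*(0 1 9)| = 4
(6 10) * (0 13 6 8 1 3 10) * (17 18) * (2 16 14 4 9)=(0 13 6)(1 3 10 8)(2 16 14 4 9)(17 18)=[13, 3, 16, 10, 9, 5, 0, 7, 1, 2, 8, 11, 12, 6, 4, 15, 14, 18, 17]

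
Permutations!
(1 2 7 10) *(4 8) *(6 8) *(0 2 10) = (0 2 7)(1 10)(4 6 8) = [2, 10, 7, 3, 6, 5, 8, 0, 4, 9, 1]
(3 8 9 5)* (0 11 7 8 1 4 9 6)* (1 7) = (0 11 1 4 9 5 3 7 8 6) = [11, 4, 2, 7, 9, 3, 0, 8, 6, 5, 10, 1]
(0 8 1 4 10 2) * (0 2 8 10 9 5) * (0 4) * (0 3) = (0 10 8 1 3)(4 9 5) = [10, 3, 2, 0, 9, 4, 6, 7, 1, 5, 8]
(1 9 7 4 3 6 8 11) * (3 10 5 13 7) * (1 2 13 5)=[0, 9, 13, 6, 10, 5, 8, 4, 11, 3, 1, 2, 12, 7]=(1 9 3 6 8 11 2 13 7 4 10)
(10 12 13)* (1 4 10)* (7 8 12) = (1 4 10 7 8 12 13) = [0, 4, 2, 3, 10, 5, 6, 8, 12, 9, 7, 11, 13, 1]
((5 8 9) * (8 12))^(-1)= (5 9 8 12)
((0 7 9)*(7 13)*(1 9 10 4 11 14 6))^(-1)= (0 9 1 6 14 11 4 10 7 13)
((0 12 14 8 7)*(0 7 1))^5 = (14)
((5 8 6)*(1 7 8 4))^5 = (1 4 5 6 8 7)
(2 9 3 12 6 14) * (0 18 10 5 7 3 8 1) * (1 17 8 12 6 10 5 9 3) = [18, 0, 3, 6, 4, 7, 14, 1, 17, 12, 9, 11, 10, 13, 2, 15, 16, 8, 5] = (0 18 5 7 1)(2 3 6 14)(8 17)(9 12 10)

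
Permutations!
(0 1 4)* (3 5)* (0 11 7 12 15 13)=(0 1 4 11 7 12 15 13)(3 5)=[1, 4, 2, 5, 11, 3, 6, 12, 8, 9, 10, 7, 15, 0, 14, 13]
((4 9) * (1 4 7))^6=((1 4 9 7))^6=(1 9)(4 7)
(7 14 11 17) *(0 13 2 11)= (0 13 2 11 17 7 14)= [13, 1, 11, 3, 4, 5, 6, 14, 8, 9, 10, 17, 12, 2, 0, 15, 16, 7]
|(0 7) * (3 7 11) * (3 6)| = 5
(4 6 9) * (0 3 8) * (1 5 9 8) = (0 3 1 5 9 4 6 8) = [3, 5, 2, 1, 6, 9, 8, 7, 0, 4]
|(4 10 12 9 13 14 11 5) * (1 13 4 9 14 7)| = 21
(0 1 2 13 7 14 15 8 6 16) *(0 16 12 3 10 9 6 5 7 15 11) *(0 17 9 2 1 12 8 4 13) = (0 12 3 10 2)(4 13 15)(5 7 14 11 17 9 6 8) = [12, 1, 0, 10, 13, 7, 8, 14, 5, 6, 2, 17, 3, 15, 11, 4, 16, 9]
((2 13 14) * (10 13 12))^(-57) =(2 13 12 14 10)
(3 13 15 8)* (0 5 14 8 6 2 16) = (0 5 14 8 3 13 15 6 2 16) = [5, 1, 16, 13, 4, 14, 2, 7, 3, 9, 10, 11, 12, 15, 8, 6, 0]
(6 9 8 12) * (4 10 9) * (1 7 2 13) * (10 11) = [0, 7, 13, 3, 11, 5, 4, 2, 12, 8, 9, 10, 6, 1] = (1 7 2 13)(4 11 10 9 8 12 6)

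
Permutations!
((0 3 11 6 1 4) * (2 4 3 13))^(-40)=(13)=((0 13 2 4)(1 3 11 6))^(-40)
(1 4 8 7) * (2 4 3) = [0, 3, 4, 2, 8, 5, 6, 1, 7] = (1 3 2 4 8 7)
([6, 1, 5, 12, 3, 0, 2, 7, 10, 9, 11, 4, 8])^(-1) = (0 5 2 6)(3 4 11 10 8 12)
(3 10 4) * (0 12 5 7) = [12, 1, 2, 10, 3, 7, 6, 0, 8, 9, 4, 11, 5] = (0 12 5 7)(3 10 4)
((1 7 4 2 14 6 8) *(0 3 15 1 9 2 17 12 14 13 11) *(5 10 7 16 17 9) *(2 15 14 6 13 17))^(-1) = (0 11 13 14 3)(1 15 9 4 7 10 5 8 6 12 17 2 16) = ((0 3 14 13 11)(1 16 2 17 12 6 8 5 10 7 4 9 15))^(-1)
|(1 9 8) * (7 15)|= 6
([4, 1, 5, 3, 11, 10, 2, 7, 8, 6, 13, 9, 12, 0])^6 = [5, 1, 11, 3, 10, 9, 4, 7, 8, 0, 6, 13, 12, 2]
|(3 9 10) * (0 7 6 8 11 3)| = 8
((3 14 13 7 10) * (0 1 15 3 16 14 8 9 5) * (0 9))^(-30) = ((0 1 15 3 8)(5 9)(7 10 16 14 13))^(-30) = (16)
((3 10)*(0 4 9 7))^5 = (0 4 9 7)(3 10)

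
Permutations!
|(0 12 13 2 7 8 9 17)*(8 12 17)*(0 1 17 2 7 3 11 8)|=|(0 2 3 11 8 9)(1 17)(7 12 13)|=6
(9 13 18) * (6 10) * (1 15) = (1 15)(6 10)(9 13 18) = [0, 15, 2, 3, 4, 5, 10, 7, 8, 13, 6, 11, 12, 18, 14, 1, 16, 17, 9]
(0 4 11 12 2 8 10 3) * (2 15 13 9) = (0 4 11 12 15 13 9 2 8 10 3) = [4, 1, 8, 0, 11, 5, 6, 7, 10, 2, 3, 12, 15, 9, 14, 13]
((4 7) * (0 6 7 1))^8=(0 4 6 1 7)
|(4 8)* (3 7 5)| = |(3 7 5)(4 8)| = 6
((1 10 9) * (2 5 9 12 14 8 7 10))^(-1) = ((1 2 5 9)(7 10 12 14 8))^(-1) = (1 9 5 2)(7 8 14 12 10)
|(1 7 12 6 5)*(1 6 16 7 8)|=6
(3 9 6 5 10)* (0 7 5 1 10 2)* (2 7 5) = (0 5 7 2)(1 10 3 9 6) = [5, 10, 0, 9, 4, 7, 1, 2, 8, 6, 3]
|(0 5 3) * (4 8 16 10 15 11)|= |(0 5 3)(4 8 16 10 15 11)|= 6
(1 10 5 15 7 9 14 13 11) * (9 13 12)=(1 10 5 15 7 13 11)(9 14 12)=[0, 10, 2, 3, 4, 15, 6, 13, 8, 14, 5, 1, 9, 11, 12, 7]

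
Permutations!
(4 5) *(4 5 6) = (4 6) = [0, 1, 2, 3, 6, 5, 4]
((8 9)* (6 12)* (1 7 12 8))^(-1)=(1 9 8 6 12 7)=((1 7 12 6 8 9))^(-1)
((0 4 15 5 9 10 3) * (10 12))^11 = ((0 4 15 5 9 12 10 3))^11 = (0 5 10 4 9 3 15 12)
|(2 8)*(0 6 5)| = |(0 6 5)(2 8)| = 6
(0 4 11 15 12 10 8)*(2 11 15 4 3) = (0 3 2 11 4 15 12 10 8) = [3, 1, 11, 2, 15, 5, 6, 7, 0, 9, 8, 4, 10, 13, 14, 12]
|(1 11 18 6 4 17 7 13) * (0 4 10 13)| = 12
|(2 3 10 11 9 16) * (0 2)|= |(0 2 3 10 11 9 16)|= 7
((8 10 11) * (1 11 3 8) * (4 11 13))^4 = ((1 13 4 11)(3 8 10))^4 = (13)(3 8 10)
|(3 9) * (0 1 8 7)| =|(0 1 8 7)(3 9)| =4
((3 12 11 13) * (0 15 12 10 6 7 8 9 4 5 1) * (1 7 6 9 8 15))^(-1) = ((0 1)(3 10 9 4 5 7 15 12 11 13))^(-1) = (0 1)(3 13 11 12 15 7 5 4 9 10)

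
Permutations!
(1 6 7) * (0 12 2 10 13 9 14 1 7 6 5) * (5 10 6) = [12, 10, 6, 3, 4, 0, 5, 7, 8, 14, 13, 11, 2, 9, 1] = (0 12 2 6 5)(1 10 13 9 14)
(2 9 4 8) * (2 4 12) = [0, 1, 9, 3, 8, 5, 6, 7, 4, 12, 10, 11, 2] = (2 9 12)(4 8)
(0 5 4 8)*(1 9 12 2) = (0 5 4 8)(1 9 12 2) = [5, 9, 1, 3, 8, 4, 6, 7, 0, 12, 10, 11, 2]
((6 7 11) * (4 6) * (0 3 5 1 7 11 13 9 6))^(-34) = ((0 3 5 1 7 13 9 6 11 4))^(-34) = (0 9 5 11 7)(1 4 13 3 6)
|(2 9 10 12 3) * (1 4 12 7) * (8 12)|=|(1 4 8 12 3 2 9 10 7)|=9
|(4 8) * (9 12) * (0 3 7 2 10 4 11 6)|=|(0 3 7 2 10 4 8 11 6)(9 12)|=18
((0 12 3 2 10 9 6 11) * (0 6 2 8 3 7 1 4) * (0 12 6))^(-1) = (0 11 6)(1 7 12 4)(2 9 10)(3 8)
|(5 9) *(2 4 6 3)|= |(2 4 6 3)(5 9)|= 4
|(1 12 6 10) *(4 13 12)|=|(1 4 13 12 6 10)|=6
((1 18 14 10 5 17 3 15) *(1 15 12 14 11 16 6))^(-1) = ((1 18 11 16 6)(3 12 14 10 5 17))^(-1) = (1 6 16 11 18)(3 17 5 10 14 12)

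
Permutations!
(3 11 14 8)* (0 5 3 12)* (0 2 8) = [5, 1, 8, 11, 4, 3, 6, 7, 12, 9, 10, 14, 2, 13, 0] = (0 5 3 11 14)(2 8 12)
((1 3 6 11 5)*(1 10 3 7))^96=((1 7)(3 6 11 5 10))^96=(3 6 11 5 10)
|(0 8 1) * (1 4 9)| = |(0 8 4 9 1)| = 5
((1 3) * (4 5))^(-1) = (1 3)(4 5)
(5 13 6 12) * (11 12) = [0, 1, 2, 3, 4, 13, 11, 7, 8, 9, 10, 12, 5, 6] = (5 13 6 11 12)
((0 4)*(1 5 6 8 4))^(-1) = (0 4 8 6 5 1)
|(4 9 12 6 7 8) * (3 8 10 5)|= |(3 8 4 9 12 6 7 10 5)|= 9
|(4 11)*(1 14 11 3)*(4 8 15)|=7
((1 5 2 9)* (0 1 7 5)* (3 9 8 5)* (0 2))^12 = (9)(0 2 5 1 8)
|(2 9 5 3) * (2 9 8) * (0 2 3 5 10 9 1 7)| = 6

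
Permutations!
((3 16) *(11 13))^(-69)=((3 16)(11 13))^(-69)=(3 16)(11 13)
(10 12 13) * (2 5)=(2 5)(10 12 13)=[0, 1, 5, 3, 4, 2, 6, 7, 8, 9, 12, 11, 13, 10]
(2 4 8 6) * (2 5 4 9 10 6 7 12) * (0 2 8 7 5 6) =(0 2 9 10)(4 7 12 8 5) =[2, 1, 9, 3, 7, 4, 6, 12, 5, 10, 0, 11, 8]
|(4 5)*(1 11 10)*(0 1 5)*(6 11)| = 7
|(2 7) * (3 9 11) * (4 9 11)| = |(2 7)(3 11)(4 9)| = 2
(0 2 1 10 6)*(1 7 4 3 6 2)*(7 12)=(0 1 10 2 12 7 4 3 6)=[1, 10, 12, 6, 3, 5, 0, 4, 8, 9, 2, 11, 7]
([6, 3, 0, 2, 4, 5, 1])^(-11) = (0 2 3 1 6)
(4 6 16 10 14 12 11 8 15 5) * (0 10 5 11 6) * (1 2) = (0 10 14 12 6 16 5 4)(1 2)(8 15 11) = [10, 2, 1, 3, 0, 4, 16, 7, 15, 9, 14, 8, 6, 13, 12, 11, 5]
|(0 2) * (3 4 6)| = |(0 2)(3 4 6)| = 6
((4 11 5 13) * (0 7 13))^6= ((0 7 13 4 11 5))^6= (13)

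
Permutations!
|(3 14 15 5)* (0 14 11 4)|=7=|(0 14 15 5 3 11 4)|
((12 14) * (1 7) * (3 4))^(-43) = (1 7)(3 4)(12 14) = ((1 7)(3 4)(12 14))^(-43)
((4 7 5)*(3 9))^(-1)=(3 9)(4 5 7)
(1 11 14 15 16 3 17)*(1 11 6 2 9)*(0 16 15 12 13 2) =[16, 6, 9, 17, 4, 5, 0, 7, 8, 1, 10, 14, 13, 2, 12, 15, 3, 11] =(0 16 3 17 11 14 12 13 2 9 1 6)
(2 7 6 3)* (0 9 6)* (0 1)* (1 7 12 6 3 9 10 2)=(0 10 2 12 6 9 3 1)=[10, 0, 12, 1, 4, 5, 9, 7, 8, 3, 2, 11, 6]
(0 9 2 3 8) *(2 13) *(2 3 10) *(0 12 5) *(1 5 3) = [9, 5, 10, 8, 4, 0, 6, 7, 12, 13, 2, 11, 3, 1] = (0 9 13 1 5)(2 10)(3 8 12)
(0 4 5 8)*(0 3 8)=(0 4 5)(3 8)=[4, 1, 2, 8, 5, 0, 6, 7, 3]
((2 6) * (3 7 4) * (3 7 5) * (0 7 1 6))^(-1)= ((0 7 4 1 6 2)(3 5))^(-1)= (0 2 6 1 4 7)(3 5)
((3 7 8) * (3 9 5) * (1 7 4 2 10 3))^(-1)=((1 7 8 9 5)(2 10 3 4))^(-1)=(1 5 9 8 7)(2 4 3 10)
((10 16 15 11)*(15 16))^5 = (16)(10 11 15)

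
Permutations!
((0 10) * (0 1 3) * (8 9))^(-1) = (0 3 1 10)(8 9)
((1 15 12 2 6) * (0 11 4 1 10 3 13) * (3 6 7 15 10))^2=(0 4 10 3)(1 6 13 11)(2 15)(7 12)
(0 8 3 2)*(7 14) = (0 8 3 2)(7 14) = [8, 1, 0, 2, 4, 5, 6, 14, 3, 9, 10, 11, 12, 13, 7]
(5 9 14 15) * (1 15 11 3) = [0, 15, 2, 1, 4, 9, 6, 7, 8, 14, 10, 3, 12, 13, 11, 5] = (1 15 5 9 14 11 3)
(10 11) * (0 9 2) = (0 9 2)(10 11) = [9, 1, 0, 3, 4, 5, 6, 7, 8, 2, 11, 10]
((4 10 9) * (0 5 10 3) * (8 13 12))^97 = (0 5 10 9 4 3)(8 13 12)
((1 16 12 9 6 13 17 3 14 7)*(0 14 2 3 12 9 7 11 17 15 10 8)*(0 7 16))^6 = ((0 14 11 17 12 16 9 6 13 15 10 8 7 1)(2 3))^6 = (0 9 7 12 10 11 13)(1 16 8 17 15 14 6)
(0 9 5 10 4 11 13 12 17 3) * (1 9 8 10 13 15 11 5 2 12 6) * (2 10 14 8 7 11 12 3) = (0 7 11 15 12 17 2 3)(1 9 10 4 5 13 6)(8 14) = [7, 9, 3, 0, 5, 13, 1, 11, 14, 10, 4, 15, 17, 6, 8, 12, 16, 2]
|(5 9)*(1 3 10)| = |(1 3 10)(5 9)| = 6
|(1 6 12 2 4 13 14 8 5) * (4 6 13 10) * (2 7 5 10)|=11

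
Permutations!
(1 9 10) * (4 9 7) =(1 7 4 9 10) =[0, 7, 2, 3, 9, 5, 6, 4, 8, 10, 1]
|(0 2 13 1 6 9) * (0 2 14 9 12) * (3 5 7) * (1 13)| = 21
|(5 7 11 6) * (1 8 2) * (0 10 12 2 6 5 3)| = |(0 10 12 2 1 8 6 3)(5 7 11)| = 24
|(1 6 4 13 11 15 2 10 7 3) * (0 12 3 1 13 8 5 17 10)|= 56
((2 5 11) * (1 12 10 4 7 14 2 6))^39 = (1 6 11 5 2 14 7 4 10 12)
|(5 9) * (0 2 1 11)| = 4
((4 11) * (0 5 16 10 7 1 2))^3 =((0 5 16 10 7 1 2)(4 11))^3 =(0 10 2 16 1 5 7)(4 11)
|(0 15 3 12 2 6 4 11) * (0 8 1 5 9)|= 12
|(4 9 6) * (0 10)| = 6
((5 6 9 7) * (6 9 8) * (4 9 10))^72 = (4 7 10 9 5)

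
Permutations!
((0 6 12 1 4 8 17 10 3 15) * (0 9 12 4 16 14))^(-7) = ((0 6 4 8 17 10 3 15 9 12 1 16 14))^(-7) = (0 3 14 10 16 17 1 8 12 4 9 6 15)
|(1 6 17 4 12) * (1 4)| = |(1 6 17)(4 12)| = 6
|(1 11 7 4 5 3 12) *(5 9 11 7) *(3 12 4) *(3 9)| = 6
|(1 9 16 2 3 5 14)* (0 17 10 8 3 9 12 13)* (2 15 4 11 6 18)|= |(0 17 10 8 3 5 14 1 12 13)(2 9 16 15 4 11 6 18)|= 40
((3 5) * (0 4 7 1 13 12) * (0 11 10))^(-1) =((0 4 7 1 13 12 11 10)(3 5))^(-1) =(0 10 11 12 13 1 7 4)(3 5)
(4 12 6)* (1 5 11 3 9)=(1 5 11 3 9)(4 12 6)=[0, 5, 2, 9, 12, 11, 4, 7, 8, 1, 10, 3, 6]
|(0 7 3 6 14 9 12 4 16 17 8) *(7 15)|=12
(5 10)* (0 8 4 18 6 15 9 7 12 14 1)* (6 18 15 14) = (18)(0 8 4 15 9 7 12 6 14 1)(5 10) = [8, 0, 2, 3, 15, 10, 14, 12, 4, 7, 5, 11, 6, 13, 1, 9, 16, 17, 18]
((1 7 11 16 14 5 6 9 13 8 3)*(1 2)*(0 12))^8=((0 12)(1 7 11 16 14 5 6 9 13 8 3 2))^8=(1 13 14)(2 9 16)(3 6 11)(5 7 8)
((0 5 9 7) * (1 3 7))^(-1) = (0 7 3 1 9 5)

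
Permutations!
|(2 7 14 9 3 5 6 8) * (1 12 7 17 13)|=|(1 12 7 14 9 3 5 6 8 2 17 13)|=12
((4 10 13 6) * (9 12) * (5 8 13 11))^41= (4 6 13 8 5 11 10)(9 12)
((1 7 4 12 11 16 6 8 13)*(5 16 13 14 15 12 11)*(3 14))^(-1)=((1 7 4 11 13)(3 14 15 12 5 16 6 8))^(-1)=(1 13 11 4 7)(3 8 6 16 5 12 15 14)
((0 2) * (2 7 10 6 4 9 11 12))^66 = ((0 7 10 6 4 9 11 12 2))^66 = (0 6 11)(2 10 9)(4 12 7)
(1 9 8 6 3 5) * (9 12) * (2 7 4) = (1 12 9 8 6 3 5)(2 7 4) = [0, 12, 7, 5, 2, 1, 3, 4, 6, 8, 10, 11, 9]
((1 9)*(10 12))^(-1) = (1 9)(10 12)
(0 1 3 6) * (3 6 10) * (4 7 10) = (0 1 6)(3 4 7 10) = [1, 6, 2, 4, 7, 5, 0, 10, 8, 9, 3]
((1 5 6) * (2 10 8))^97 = ((1 5 6)(2 10 8))^97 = (1 5 6)(2 10 8)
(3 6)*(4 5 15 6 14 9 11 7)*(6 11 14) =(3 6)(4 5 15 11 7)(9 14) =[0, 1, 2, 6, 5, 15, 3, 4, 8, 14, 10, 7, 12, 13, 9, 11]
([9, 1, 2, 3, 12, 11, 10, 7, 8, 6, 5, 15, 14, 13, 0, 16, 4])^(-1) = (0 14 12 4 16 15 11 5 10 6 9)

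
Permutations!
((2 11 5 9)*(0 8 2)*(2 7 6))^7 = ((0 8 7 6 2 11 5 9))^7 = (0 9 5 11 2 6 7 8)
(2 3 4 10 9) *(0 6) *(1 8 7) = (0 6)(1 8 7)(2 3 4 10 9) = [6, 8, 3, 4, 10, 5, 0, 1, 7, 2, 9]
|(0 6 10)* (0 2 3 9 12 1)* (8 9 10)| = |(0 6 8 9 12 1)(2 3 10)| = 6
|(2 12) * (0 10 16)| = 6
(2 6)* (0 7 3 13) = (0 7 3 13)(2 6) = [7, 1, 6, 13, 4, 5, 2, 3, 8, 9, 10, 11, 12, 0]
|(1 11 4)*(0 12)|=|(0 12)(1 11 4)|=6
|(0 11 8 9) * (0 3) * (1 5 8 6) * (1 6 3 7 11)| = |(0 1 5 8 9 7 11 3)| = 8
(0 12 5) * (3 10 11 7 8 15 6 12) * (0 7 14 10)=(0 3)(5 7 8 15 6 12)(10 11 14)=[3, 1, 2, 0, 4, 7, 12, 8, 15, 9, 11, 14, 5, 13, 10, 6]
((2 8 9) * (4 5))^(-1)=(2 9 8)(4 5)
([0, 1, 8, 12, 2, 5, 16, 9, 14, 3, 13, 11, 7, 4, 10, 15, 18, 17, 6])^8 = [0, 1, 14, 3, 8, 5, 18, 7, 10, 9, 4, 11, 12, 2, 13, 15, 6, 17, 16]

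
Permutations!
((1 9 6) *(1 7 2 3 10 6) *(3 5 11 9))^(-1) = ((1 3 10 6 7 2 5 11 9))^(-1) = (1 9 11 5 2 7 6 10 3)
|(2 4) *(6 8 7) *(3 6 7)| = |(2 4)(3 6 8)| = 6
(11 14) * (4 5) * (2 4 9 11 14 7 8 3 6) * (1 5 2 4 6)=(14)(1 5 9 11 7 8 3)(2 6 4)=[0, 5, 6, 1, 2, 9, 4, 8, 3, 11, 10, 7, 12, 13, 14]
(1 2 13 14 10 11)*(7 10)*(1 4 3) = [0, 2, 13, 1, 3, 5, 6, 10, 8, 9, 11, 4, 12, 14, 7] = (1 2 13 14 7 10 11 4 3)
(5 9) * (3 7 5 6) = [0, 1, 2, 7, 4, 9, 3, 5, 8, 6] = (3 7 5 9 6)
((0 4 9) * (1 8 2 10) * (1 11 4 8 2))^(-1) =(0 9 4 11 10 2 1 8) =((0 8 1 2 10 11 4 9))^(-1)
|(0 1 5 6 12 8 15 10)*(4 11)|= |(0 1 5 6 12 8 15 10)(4 11)|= 8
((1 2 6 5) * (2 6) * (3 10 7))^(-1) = ((1 6 5)(3 10 7))^(-1) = (1 5 6)(3 7 10)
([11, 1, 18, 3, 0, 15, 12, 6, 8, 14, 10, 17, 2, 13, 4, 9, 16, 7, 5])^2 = [17, 1, 5, 3, 11, 9, 2, 12, 8, 4, 10, 7, 18, 13, 0, 14, 16, 6, 15]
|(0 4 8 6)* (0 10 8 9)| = 3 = |(0 4 9)(6 10 8)|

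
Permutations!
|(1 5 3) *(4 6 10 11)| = 12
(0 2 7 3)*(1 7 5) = (0 2 5 1 7 3) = [2, 7, 5, 0, 4, 1, 6, 3]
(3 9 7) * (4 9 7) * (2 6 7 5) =(2 6 7 3 5)(4 9) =[0, 1, 6, 5, 9, 2, 7, 3, 8, 4]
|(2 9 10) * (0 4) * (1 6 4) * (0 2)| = 7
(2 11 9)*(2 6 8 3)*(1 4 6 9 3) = (1 4 6 8)(2 11 3) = [0, 4, 11, 2, 6, 5, 8, 7, 1, 9, 10, 3]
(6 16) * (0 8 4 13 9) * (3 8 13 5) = (0 13 9)(3 8 4 5)(6 16) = [13, 1, 2, 8, 5, 3, 16, 7, 4, 0, 10, 11, 12, 9, 14, 15, 6]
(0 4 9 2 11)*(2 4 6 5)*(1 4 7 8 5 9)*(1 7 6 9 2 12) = (0 9 6 2 11)(1 4 7 8 5 12) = [9, 4, 11, 3, 7, 12, 2, 8, 5, 6, 10, 0, 1]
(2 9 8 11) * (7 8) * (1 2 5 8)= (1 2 9 7)(5 8 11)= [0, 2, 9, 3, 4, 8, 6, 1, 11, 7, 10, 5]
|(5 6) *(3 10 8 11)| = 4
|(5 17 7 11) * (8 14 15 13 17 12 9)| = 10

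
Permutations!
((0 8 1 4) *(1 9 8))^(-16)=((0 1 4)(8 9))^(-16)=(9)(0 4 1)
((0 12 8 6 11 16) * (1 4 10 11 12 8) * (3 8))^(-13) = (0 10 12 3 11 1 8 16 4 6)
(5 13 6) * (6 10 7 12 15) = (5 13 10 7 12 15 6) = [0, 1, 2, 3, 4, 13, 5, 12, 8, 9, 7, 11, 15, 10, 14, 6]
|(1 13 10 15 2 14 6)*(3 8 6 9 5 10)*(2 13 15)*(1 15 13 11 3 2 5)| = 10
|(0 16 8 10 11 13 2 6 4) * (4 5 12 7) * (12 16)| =8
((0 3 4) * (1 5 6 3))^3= (0 6)(1 3)(4 5)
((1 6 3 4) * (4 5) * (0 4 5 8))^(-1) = (0 8 3 6 1 4)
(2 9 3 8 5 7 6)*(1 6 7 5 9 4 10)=(1 6 2 4 10)(3 8 9)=[0, 6, 4, 8, 10, 5, 2, 7, 9, 3, 1]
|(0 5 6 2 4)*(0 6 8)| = 3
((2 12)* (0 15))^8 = ((0 15)(2 12))^8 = (15)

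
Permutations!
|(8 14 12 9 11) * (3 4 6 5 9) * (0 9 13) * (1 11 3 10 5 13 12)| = 12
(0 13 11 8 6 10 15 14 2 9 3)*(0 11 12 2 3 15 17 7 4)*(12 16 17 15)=(0 13 16 17 7 4)(2 9 12)(3 11 8 6 10 15 14)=[13, 1, 9, 11, 0, 5, 10, 4, 6, 12, 15, 8, 2, 16, 3, 14, 17, 7]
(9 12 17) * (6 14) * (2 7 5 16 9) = (2 7 5 16 9 12 17)(6 14) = [0, 1, 7, 3, 4, 16, 14, 5, 8, 12, 10, 11, 17, 13, 6, 15, 9, 2]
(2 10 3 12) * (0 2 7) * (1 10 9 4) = (0 2 9 4 1 10 3 12 7) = [2, 10, 9, 12, 1, 5, 6, 0, 8, 4, 3, 11, 7]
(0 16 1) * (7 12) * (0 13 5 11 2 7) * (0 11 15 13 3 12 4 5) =(0 16 1 3 12 11 2 7 4 5 15 13) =[16, 3, 7, 12, 5, 15, 6, 4, 8, 9, 10, 2, 11, 0, 14, 13, 1]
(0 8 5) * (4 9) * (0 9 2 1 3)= (0 8 5 9 4 2 1 3)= [8, 3, 1, 0, 2, 9, 6, 7, 5, 4]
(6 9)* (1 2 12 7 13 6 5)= [0, 2, 12, 3, 4, 1, 9, 13, 8, 5, 10, 11, 7, 6]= (1 2 12 7 13 6 9 5)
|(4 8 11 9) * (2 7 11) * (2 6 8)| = |(2 7 11 9 4)(6 8)| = 10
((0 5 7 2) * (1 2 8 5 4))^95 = ((0 4 1 2)(5 7 8))^95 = (0 2 1 4)(5 8 7)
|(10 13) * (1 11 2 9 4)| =10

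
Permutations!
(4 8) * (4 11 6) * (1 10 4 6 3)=[0, 10, 2, 1, 8, 5, 6, 7, 11, 9, 4, 3]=(1 10 4 8 11 3)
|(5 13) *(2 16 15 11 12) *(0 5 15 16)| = |(16)(0 5 13 15 11 12 2)| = 7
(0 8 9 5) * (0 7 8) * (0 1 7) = (0 1 7 8 9 5) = [1, 7, 2, 3, 4, 0, 6, 8, 9, 5]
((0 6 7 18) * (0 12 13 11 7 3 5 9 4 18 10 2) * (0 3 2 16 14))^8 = (0 12 6 13 2 11 3 7 5 10 9 16 4 14 18)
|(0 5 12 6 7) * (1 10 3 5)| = |(0 1 10 3 5 12 6 7)| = 8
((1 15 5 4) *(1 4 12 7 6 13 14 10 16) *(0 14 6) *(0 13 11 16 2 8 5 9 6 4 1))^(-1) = ((0 14 10 2 8 5 12 7 13 4 1 15 9 6 11 16))^(-1) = (0 16 11 6 9 15 1 4 13 7 12 5 8 2 10 14)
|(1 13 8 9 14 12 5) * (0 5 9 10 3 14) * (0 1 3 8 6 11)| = 10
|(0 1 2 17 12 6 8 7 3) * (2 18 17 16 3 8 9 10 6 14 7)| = 33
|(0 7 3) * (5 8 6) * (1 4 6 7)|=8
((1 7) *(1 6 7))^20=(7)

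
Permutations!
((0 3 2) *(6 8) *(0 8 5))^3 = (0 8)(2 5)(3 6)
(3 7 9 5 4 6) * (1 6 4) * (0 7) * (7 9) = (0 9 5 1 6 3) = [9, 6, 2, 0, 4, 1, 3, 7, 8, 5]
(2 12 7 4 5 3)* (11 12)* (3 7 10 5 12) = (2 11 3)(4 12 10 5 7) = [0, 1, 11, 2, 12, 7, 6, 4, 8, 9, 5, 3, 10]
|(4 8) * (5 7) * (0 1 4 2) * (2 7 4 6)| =|(0 1 6 2)(4 8 7 5)| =4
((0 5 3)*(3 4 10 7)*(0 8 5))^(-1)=(3 7 10 4 5 8)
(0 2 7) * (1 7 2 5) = [5, 7, 2, 3, 4, 1, 6, 0] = (0 5 1 7)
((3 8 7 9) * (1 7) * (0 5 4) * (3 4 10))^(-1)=((0 5 10 3 8 1 7 9 4))^(-1)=(0 4 9 7 1 8 3 10 5)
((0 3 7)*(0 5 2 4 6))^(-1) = (0 6 4 2 5 7 3)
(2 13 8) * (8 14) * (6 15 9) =(2 13 14 8)(6 15 9) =[0, 1, 13, 3, 4, 5, 15, 7, 2, 6, 10, 11, 12, 14, 8, 9]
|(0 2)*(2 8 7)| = 4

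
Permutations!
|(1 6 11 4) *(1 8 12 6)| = |(4 8 12 6 11)| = 5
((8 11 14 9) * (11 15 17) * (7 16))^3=(7 16)(8 11)(9 17)(14 15)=((7 16)(8 15 17 11 14 9))^3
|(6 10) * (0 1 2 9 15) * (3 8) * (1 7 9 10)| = 4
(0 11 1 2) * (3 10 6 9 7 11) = [3, 2, 0, 10, 4, 5, 9, 11, 8, 7, 6, 1] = (0 3 10 6 9 7 11 1 2)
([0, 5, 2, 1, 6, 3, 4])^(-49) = [0, 3, 2, 5, 6, 1, 4]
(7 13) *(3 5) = (3 5)(7 13) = [0, 1, 2, 5, 4, 3, 6, 13, 8, 9, 10, 11, 12, 7]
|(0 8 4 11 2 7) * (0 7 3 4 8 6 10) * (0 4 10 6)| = 5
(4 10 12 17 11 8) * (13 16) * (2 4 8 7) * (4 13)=(2 13 16 4 10 12 17 11 7)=[0, 1, 13, 3, 10, 5, 6, 2, 8, 9, 12, 7, 17, 16, 14, 15, 4, 11]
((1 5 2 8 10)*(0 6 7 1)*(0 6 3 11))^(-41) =((0 3 11)(1 5 2 8 10 6 7))^(-41) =(0 3 11)(1 5 2 8 10 6 7)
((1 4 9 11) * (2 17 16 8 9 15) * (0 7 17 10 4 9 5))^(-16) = ((0 7 17 16 8 5)(1 9 11)(2 10 4 15))^(-16) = (0 17 8)(1 11 9)(5 7 16)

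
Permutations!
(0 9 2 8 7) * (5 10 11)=[9, 1, 8, 3, 4, 10, 6, 0, 7, 2, 11, 5]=(0 9 2 8 7)(5 10 11)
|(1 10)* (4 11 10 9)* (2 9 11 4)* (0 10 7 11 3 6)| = 10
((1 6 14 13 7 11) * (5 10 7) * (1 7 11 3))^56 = (1 14 5 11 3 6 13 10 7)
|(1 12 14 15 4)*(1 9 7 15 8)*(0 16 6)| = |(0 16 6)(1 12 14 8)(4 9 7 15)| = 12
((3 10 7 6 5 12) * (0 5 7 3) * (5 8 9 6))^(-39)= ((0 8 9 6 7 5 12)(3 10))^(-39)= (0 6 12 9 5 8 7)(3 10)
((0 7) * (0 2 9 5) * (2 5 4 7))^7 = ((0 2 9 4 7 5))^7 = (0 2 9 4 7 5)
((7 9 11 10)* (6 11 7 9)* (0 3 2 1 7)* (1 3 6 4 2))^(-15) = ((0 6 11 10 9)(1 7 4 2 3))^(-15) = (11)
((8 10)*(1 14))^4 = (14)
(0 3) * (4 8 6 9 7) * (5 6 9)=[3, 1, 2, 0, 8, 6, 5, 4, 9, 7]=(0 3)(4 8 9 7)(5 6)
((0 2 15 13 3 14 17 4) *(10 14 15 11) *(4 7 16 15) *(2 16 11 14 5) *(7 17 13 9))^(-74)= ((17)(0 16 15 9 7 11 10 5 2 14 13 3 4))^(-74)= (17)(0 7 2 4 9 5 3 15 10 13 16 11 14)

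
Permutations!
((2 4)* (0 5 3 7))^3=((0 5 3 7)(2 4))^3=(0 7 3 5)(2 4)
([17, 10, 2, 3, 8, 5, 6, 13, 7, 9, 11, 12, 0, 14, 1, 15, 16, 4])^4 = [7, 0, 2, 3, 14, 5, 6, 10, 1, 9, 17, 4, 8, 11, 12, 15, 16, 13]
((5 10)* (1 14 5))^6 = (1 5)(10 14)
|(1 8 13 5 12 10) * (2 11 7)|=6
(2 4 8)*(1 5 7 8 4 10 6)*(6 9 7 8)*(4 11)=[0, 5, 10, 3, 11, 8, 1, 6, 2, 7, 9, 4]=(1 5 8 2 10 9 7 6)(4 11)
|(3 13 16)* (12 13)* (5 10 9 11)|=|(3 12 13 16)(5 10 9 11)|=4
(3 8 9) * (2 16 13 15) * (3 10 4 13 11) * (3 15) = (2 16 11 15)(3 8 9 10 4 13) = [0, 1, 16, 8, 13, 5, 6, 7, 9, 10, 4, 15, 12, 3, 14, 2, 11]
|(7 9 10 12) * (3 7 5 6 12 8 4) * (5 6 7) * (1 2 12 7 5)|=|(1 2 12 6 7 9 10 8 4 3)|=10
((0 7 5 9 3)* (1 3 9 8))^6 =(9) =((9)(0 7 5 8 1 3))^6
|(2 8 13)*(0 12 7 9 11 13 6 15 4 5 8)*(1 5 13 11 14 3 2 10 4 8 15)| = 105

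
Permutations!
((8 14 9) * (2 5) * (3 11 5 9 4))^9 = ((2 9 8 14 4 3 11 5))^9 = (2 9 8 14 4 3 11 5)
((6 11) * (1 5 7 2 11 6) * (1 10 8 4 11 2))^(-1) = (1 7 5)(4 8 10 11)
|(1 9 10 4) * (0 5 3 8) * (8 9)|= 8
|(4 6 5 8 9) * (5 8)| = |(4 6 8 9)| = 4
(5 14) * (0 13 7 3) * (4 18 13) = (0 4 18 13 7 3)(5 14) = [4, 1, 2, 0, 18, 14, 6, 3, 8, 9, 10, 11, 12, 7, 5, 15, 16, 17, 13]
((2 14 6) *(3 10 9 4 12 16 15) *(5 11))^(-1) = (2 6 14)(3 15 16 12 4 9 10)(5 11)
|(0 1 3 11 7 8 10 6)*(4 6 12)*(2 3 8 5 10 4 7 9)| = 20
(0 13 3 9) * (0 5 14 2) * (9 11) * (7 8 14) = (0 13 3 11 9 5 7 8 14 2) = [13, 1, 0, 11, 4, 7, 6, 8, 14, 5, 10, 9, 12, 3, 2]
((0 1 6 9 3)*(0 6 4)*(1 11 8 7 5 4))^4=(0 5 8)(3 6 9)(4 7 11)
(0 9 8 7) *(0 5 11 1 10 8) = (0 9)(1 10 8 7 5 11) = [9, 10, 2, 3, 4, 11, 6, 5, 7, 0, 8, 1]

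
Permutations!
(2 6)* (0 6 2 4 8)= [6, 1, 2, 3, 8, 5, 4, 7, 0]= (0 6 4 8)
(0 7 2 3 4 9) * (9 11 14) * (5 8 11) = (0 7 2 3 4 5 8 11 14 9) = [7, 1, 3, 4, 5, 8, 6, 2, 11, 0, 10, 14, 12, 13, 9]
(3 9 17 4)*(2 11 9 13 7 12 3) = (2 11 9 17 4)(3 13 7 12) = [0, 1, 11, 13, 2, 5, 6, 12, 8, 17, 10, 9, 3, 7, 14, 15, 16, 4]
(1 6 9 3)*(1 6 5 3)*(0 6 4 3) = [6, 5, 2, 4, 3, 0, 9, 7, 8, 1] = (0 6 9 1 5)(3 4)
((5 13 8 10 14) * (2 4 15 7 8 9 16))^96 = (2 13 10 15 16 5 8 4 9 14 7)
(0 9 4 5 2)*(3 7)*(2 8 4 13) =[9, 1, 0, 7, 5, 8, 6, 3, 4, 13, 10, 11, 12, 2] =(0 9 13 2)(3 7)(4 5 8)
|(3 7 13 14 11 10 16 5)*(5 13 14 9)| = |(3 7 14 11 10 16 13 9 5)| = 9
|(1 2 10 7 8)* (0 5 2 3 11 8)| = |(0 5 2 10 7)(1 3 11 8)| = 20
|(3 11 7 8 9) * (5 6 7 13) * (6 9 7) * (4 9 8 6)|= |(3 11 13 5 8 7 6 4 9)|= 9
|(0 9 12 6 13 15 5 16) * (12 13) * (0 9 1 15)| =|(0 1 15 5 16 9 13)(6 12)| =14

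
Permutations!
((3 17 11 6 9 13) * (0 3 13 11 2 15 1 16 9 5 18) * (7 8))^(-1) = (0 18 5 6 11 9 16 1 15 2 17 3)(7 8)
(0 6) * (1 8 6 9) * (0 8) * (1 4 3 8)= (0 9 4 3 8 6 1)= [9, 0, 2, 8, 3, 5, 1, 7, 6, 4]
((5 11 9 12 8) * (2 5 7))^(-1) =(2 7 8 12 9 11 5)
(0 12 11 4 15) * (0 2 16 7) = [12, 1, 16, 3, 15, 5, 6, 0, 8, 9, 10, 4, 11, 13, 14, 2, 7] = (0 12 11 4 15 2 16 7)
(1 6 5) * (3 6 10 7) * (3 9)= (1 10 7 9 3 6 5)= [0, 10, 2, 6, 4, 1, 5, 9, 8, 3, 7]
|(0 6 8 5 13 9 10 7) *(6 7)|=6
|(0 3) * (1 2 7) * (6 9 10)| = 6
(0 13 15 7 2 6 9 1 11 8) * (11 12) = (0 13 15 7 2 6 9 1 12 11 8) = [13, 12, 6, 3, 4, 5, 9, 2, 0, 1, 10, 8, 11, 15, 14, 7]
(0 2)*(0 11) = (0 2 11) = [2, 1, 11, 3, 4, 5, 6, 7, 8, 9, 10, 0]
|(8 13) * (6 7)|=2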